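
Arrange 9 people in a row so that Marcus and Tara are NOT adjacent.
Total - adjacent = 9! - (9-1)!×2 = 362880 - 80640 = 282240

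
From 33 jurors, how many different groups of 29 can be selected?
C(33,29) = 33!/(29!×4!) = 40920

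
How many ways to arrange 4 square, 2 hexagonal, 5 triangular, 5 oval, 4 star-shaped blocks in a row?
20! / (4! × 2! × 5! × 5! × 4!) = 146659312800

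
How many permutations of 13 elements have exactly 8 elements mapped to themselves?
Choose the 8 fixed points C(13,8) = 1287, derange the rest: !5 = Σ_{j=0}^{5} (-1)^j·5!/j! = 120 - 120 + 60 - 20 + 5 - 1 = 44. Product = 1287 × 44 = 56628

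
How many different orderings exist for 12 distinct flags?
12! = 479001600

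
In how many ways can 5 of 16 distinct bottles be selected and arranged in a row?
P(16,5) = 16!/(16-5)! = 524160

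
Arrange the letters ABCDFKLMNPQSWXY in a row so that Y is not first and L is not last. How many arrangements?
By inclusion-exclusion: 15! - 2×(15-1)! + (15-2)! = 1307674368000 - 174356582400 + 6227020800 = 1139544806400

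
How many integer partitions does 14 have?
Pentagonal recurrence p(n) = p(n-1) + p(n-2) - p(n-5) - p(n-7) + p(n-12) + p(n-15) - ... gives p(0..13) = 1, 1, 2, 3, 5, 7, 11, 15, 22, 30, 42, 56, 77, 101. p(14) = p(13) + p(12) - p(9) - p(7) + p(2) = 101 + 77 - 30 - 15 + 2 = 135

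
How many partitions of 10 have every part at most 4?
Let r_j(i) = number of partitions of i into parts ≤ j, for i = 0..10. r_1(i) = 1 for all i; r_j(i) = r_{j-1}(i) + r_j(i-j). Rows j = 2..4: ≤2: 1 1 2 2 3 3 4 4 5 5 6; ≤3: 1 1 2 3 4 5 7 8 10 12 14; ≤4: 1 1 2 3 5 6 9 11 15 18 23. r_4(10) = 23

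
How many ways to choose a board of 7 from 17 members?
C(17,7) = 17!/(7!×10!) = 19448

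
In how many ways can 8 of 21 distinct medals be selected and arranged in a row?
P(21,8) = 21!/(21-8)! = 8204716800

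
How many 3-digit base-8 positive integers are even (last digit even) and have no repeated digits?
Last∈{0,2,4,6}. Last=0: 42. Last nonzero: 3×6×P(6,1) = 108. Total = 150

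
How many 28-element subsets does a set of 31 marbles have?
C(31,28) = 31!/(28!×3!) = 4495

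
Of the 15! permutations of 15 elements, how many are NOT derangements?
Complement of the derangements. !15 = Σ_{j=0}^{15} (-1)^j·15!/j! = 1307674368000 - 1307674368000 + 653837184000 - 217945728000 + 54486432000 - 10897286400 + 1816214400 - 259459200 + 32432400 - 3603600 + 360360 - 32760 + 2730 - 210 + 15 - 1 = 481066515734. 15! - !15 = 1307674368000 - 481066515734 = 826607852266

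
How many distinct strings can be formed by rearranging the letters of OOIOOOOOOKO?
11! / (1! × 9! × 1!) = 110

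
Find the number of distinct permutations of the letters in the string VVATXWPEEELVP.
13! / (1! × 1! × 3! × 3! × 1! × 2! × 1! × 1!) = 86486400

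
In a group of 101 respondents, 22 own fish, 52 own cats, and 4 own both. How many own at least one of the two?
|A∪B| = |A| + |B| - |A∩B| = 22 + 52 - 4 = 70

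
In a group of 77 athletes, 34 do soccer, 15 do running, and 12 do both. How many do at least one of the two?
|A∪B| = |A| + |B| - |A∩B| = 34 + 15 - 12 = 37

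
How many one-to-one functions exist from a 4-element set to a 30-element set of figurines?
P(30,4) = 30!/(30-4)! = 657720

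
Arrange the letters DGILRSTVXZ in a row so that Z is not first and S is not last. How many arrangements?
By inclusion-exclusion: 10! - 2×(10-1)! + (10-2)! = 3628800 - 725760 + 40320 = 2943360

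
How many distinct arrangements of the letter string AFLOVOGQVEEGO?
13! / (1! × 2! × 2! × 1! × 3! × 1! × 1! × 2!) = 129729600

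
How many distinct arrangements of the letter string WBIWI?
5! / (1! × 2! × 2!) = 30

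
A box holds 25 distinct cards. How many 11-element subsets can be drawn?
C(25,11) = 25!/(11!×14!) = 4457400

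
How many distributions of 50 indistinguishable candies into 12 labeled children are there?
C(50+12-1, 12-1) = C(61, 11) = 418094152866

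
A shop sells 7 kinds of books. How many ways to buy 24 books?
C(24+7-1, 7-1) = C(30, 6) = 593775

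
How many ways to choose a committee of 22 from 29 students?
C(29,22) = 29!/(22!×7!) = 1560780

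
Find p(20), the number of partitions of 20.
Pentagonal recurrence p(n) = p(n-1) + p(n-2) - p(n-5) - p(n-7) + p(n-12) + p(n-15) - ... gives p(0..19) = 1, 1, 2, 3, 5, 7, 11, 15, 22, 30, 42, 56, 77, 101, 135, 176, 231, 297, 385, 490. p(20) = p(19) + p(18) - p(15) - p(13) + p(8) + p(5) = 490 + 385 - 176 - 101 + 22 + 7 = 627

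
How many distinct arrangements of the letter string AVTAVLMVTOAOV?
13! / (2! × 1! × 4! × 1! × 3! × 2!) = 10810800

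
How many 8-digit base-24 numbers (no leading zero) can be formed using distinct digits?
First digit: 23 choices (nonzero). Then descending: 23 × 23 × 22 × 21 × 20 × 19 × 18 × 17 = 28418599440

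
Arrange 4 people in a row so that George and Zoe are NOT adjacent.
Total - adjacent = 4! - (4-1)!×2 = 24 - 12 = 12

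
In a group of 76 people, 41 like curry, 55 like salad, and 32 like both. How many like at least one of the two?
|A∪B| = |A| + |B| - |A∩B| = 41 + 55 - 32 = 64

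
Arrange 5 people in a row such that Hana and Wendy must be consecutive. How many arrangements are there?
Treat the 2 as one block: (5-2+1)! × 2! = 24 × 2 = 48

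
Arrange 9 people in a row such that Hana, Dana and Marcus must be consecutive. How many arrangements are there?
Treat the 3 as one block: (9-3+1)! × 3! = 5040 × 6 = 30240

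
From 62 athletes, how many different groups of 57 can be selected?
C(62,57) = 62!/(57!×5!) = 6471002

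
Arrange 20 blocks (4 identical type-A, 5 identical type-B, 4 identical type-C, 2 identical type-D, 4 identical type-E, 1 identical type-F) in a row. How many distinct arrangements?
20! / (4! × 5! × 4! × 2! × 4! × 1!) = 733296564000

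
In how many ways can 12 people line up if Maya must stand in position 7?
Fix one position: (12-1)! = 39916800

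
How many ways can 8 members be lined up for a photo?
8! = 40320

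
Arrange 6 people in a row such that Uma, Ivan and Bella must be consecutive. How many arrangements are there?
Treat the 3 as one block: (6-3+1)! × 3! = 24 × 6 = 144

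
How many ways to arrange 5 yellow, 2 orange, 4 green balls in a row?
11! / (5! × 2! × 4!) = 6930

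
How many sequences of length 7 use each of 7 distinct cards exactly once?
7! = 5040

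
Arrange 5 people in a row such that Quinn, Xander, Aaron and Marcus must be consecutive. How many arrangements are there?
Treat the 4 as one block: (5-4+1)! × 4! = 2 × 24 = 48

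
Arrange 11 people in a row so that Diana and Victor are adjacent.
Treat as block: (11-1)! × 2! = 3628800 × 2 = 7257600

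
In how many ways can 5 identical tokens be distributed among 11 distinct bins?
C(5+11-1, 11-1) = C(15, 10) = 3003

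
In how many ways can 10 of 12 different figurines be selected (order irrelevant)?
C(12,10) = 12!/(10!×2!) = 66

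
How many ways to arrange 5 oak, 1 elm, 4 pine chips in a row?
10! / (5! × 1! × 4!) = 1260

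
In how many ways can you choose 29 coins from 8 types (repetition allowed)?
C(29+8-1, 8-1) = C(36, 7) = 8347680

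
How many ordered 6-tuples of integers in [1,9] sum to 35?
Coefficient of x^35 in (x + x² + ... + x^9)^6. By inclusion-exclusion on dice exceeding 9: Σ_j (-1)^j C(6,j)·C(35-1-9j, 5) = C(6,0)·C(34,5) - C(6,1)·C(25,5) + C(6,2)·C(16,5) - C(6,3)·C(7,5) = 1·278256 - 6·53130 + 15·4368 - 20·21 = 24576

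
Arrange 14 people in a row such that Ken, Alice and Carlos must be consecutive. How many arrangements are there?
Treat the 3 as one block: (14-3+1)! × 3! = 479001600 × 6 = 2874009600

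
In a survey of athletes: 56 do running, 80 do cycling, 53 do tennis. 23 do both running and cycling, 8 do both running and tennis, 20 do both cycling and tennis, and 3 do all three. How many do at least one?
|A∪B∪C| = 56+80+53-23-8-20+3 = 141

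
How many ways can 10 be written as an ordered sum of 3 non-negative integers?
C(10+3-1, 3-1) = C(12, 2) = 66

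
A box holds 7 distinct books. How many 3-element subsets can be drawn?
C(7,3) = 7!/(3!×4!) = 35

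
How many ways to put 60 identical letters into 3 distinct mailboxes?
C(60+3-1, 3-1) = C(62, 2) = 1891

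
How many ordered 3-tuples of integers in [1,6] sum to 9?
Coefficient of x^9 in (x + x² + ... + x^6)^3. By inclusion-exclusion on dice exceeding 6: Σ_j (-1)^j C(3,j)·C(9-1-6j, 2) = C(3,0)·C(8,2) - C(3,1)·C(2,2) = 1·28 - 3·1 = 25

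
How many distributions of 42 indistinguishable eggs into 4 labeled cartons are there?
C(42+4-1, 4-1) = C(45, 3) = 14190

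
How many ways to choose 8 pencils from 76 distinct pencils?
C(76,8) = 76!/(8!×68!) = 18855883575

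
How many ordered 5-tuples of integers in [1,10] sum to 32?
Coefficient of x^32 in (x + x² + ... + x^10)^5. By inclusion-exclusion on dice exceeding 10: Σ_j (-1)^j C(5,j)·C(32-1-10j, 4) = C(5,0)·C(31,4) - C(5,1)·C(21,4) + C(5,2)·C(11,4) = 1·31465 - 5·5985 + 10·330 = 4840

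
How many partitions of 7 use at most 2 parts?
By conjugation, equals partitions of 7 into parts ≤ 2. Let r_j(i) = number of partitions of i into parts ≤ j, for i = 0..7. r_1(i) = 1 for all i; r_j(i) = r_{j-1}(i) + r_j(i-j). Rows j = 2..2: ≤2: 1 1 2 2 3 3 4 4. r_2(7) = 4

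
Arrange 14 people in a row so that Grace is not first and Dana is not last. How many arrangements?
By inclusion-exclusion: 14! - 2×(14-1)! + (14-2)! = 87178291200 - 12454041600 + 479001600 = 75203251200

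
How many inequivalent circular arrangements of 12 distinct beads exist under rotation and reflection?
(12-1)!/2 = 39916800/2 = 19958400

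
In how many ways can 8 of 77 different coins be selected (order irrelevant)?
C(77,8) = 77!/(8!×69!) = 21042072975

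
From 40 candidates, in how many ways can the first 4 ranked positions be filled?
P(40,4) = 40!/(40-4)! = 2193360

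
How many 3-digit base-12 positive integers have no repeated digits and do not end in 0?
Last digit: 11 nonzero choices. First digit: 10 (nonzero, ≠last). Middle 1: P(10,1) = 10. Total = 1100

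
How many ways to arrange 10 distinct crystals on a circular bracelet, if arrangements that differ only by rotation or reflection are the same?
(10-1)!/2 = 362880/2 = 181440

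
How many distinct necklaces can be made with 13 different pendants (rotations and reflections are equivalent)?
(13-1)!/2 = 479001600/2 = 239500800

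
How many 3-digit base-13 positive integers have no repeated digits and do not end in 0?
Last digit: 12 nonzero choices. First digit: 11 (nonzero, ≠last). Middle 1: P(11,1) = 11. Total = 1452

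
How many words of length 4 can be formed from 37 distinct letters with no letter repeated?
P(37,4) = 37!/(37-4)! = 1585080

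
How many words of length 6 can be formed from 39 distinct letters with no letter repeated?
P(39,6) = 39!/(39-6)! = 2349088560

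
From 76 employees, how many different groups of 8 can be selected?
C(76,8) = 76!/(8!×68!) = 18855883575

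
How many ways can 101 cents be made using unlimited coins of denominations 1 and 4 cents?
Coefficient of x^101 in 1/(1-x^1) · 1/(1-x^4). Use j coins of 4 for j = 0..⌊101/4⌋ = 25, the rest in 1s: 25 + 1 = 26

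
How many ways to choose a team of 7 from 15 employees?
C(15,7) = 15!/(7!×8!) = 6435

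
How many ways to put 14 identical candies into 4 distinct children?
C(14+4-1, 4-1) = C(17, 3) = 680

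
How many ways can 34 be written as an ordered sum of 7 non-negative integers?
C(34+7-1, 7-1) = C(40, 6) = 3838380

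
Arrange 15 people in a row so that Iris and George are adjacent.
Treat as block: (15-1)! × 2! = 87178291200 × 2 = 174356582400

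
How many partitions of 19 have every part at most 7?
Let r_j(i) = number of partitions of i into parts ≤ j, for i = 0..19. r_1(i) = 1 for all i; r_j(i) = r_{j-1}(i) + r_j(i-j). Rows j = 2..7: ≤2: 1 1 2 2 3 3 4 4 5 5 6 6 7 7 8 8 9 9 10 10; ≤3: 1 1 2 3 4 5 7 8 10 12 14 16 19 21 24 27 30 33 37 40; ≤4: 1 1 2 3 5 6 9 11 15 18 23 27 34 39 47 54 64 72 84 94; ≤5: 1 1 2 3 5 7 10 13 18 23 30 37 47 57 70 84 101 119 141 164; ≤6: 1 1 2 3 5 7 11 14 20 26 35 44 58 71 90 110 136 163 199 235; ≤7: 1 1 2 3 5 7 11 15 21 28 38 49 65 82 105 131 164 201 248 300. r_7(19) = 300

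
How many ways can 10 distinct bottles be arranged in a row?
10! = 3628800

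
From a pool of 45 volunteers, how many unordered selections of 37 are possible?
C(45,37) = 45!/(37!×8!) = 215553195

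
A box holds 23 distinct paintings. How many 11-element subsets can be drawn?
C(23,11) = 23!/(11!×12!) = 1352078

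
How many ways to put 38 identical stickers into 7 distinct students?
C(38+7-1, 7-1) = C(44, 6) = 7059052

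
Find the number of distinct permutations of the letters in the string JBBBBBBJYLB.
11! / (1! × 2! × 1! × 7!) = 3960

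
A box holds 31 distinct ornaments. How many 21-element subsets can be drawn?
C(31,21) = 31!/(21!×10!) = 44352165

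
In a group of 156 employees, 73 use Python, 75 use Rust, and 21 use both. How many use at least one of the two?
|A∪B| = |A| + |B| - |A∩B| = 73 + 75 - 21 = 127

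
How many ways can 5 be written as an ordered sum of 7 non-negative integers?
C(5+7-1, 7-1) = C(11, 6) = 462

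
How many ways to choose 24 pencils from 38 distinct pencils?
C(38,24) = 38!/(24!×14!) = 9669554100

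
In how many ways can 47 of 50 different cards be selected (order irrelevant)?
C(50,47) = 50!/(47!×3!) = 19600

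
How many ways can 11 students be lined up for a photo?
11! = 39916800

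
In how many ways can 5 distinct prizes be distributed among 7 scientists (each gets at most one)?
P(7,5) = 7!/(7-5)! = 2520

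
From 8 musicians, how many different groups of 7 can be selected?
C(8,7) = 8!/(7!×1!) = 8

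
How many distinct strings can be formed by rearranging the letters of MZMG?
4! / (1! × 1! × 2!) = 12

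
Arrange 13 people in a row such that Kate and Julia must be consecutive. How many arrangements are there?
Treat the 2 as one block: (13-2+1)! × 2! = 479001600 × 2 = 958003200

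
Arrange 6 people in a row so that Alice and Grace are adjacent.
Treat as block: (6-1)! × 2! = 120 × 2 = 240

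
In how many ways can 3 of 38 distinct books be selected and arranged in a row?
P(38,3) = 38!/(38-3)! = 50616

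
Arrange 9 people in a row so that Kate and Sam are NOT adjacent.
Total - adjacent = 9! - (9-1)!×2 = 362880 - 80640 = 282240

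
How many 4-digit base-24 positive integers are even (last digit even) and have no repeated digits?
Last∈{0,2,4,6,8,10,12,14,16,18,20,22}. Last=0: 10626. Last nonzero: 11×22×P(22,2) = 111804. Total = 122430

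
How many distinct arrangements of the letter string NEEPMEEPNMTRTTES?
16! / (3! × 5! × 1! × 2! × 1! × 2! × 2!) = 3632428800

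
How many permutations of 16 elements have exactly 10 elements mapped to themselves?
Choose the 10 fixed points C(16,10) = 8008, derange the rest: !6 = Σ_{j=0}^{6} (-1)^j·6!/j! = 720 - 720 + 360 - 120 + 30 - 6 + 1 = 265. Product = 8008 × 265 = 2122120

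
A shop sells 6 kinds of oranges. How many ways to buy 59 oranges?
C(59+6-1, 6-1) = C(64, 5) = 7624512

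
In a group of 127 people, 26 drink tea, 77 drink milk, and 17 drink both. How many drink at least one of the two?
|A∪B| = |A| + |B| - |A∩B| = 26 + 77 - 17 = 86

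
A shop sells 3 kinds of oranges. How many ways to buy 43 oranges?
C(43+3-1, 3-1) = C(45, 2) = 990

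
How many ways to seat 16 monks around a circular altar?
Circular: fix one position, arrange the rest. (16-1)! = 1307674368000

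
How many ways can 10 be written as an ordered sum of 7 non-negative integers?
C(10+7-1, 7-1) = C(16, 6) = 8008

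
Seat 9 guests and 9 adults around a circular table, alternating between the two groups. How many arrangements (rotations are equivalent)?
Fix one of the guests: (9-1)! ways for the remaining guests, × 9! ways for the adults = 40320 × 362880 = 14631321600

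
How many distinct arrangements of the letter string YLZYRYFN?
8! / (3! × 1! × 1! × 1! × 1! × 1!) = 6720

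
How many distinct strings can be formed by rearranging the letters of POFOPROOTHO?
11! / (1! × 5! × 2! × 1! × 1! × 1!) = 166320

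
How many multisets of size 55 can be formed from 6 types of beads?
C(55+6-1, 6-1) = C(60, 5) = 5461512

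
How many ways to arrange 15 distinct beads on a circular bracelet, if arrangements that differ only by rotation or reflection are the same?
(15-1)!/2 = 87178291200/2 = 43589145600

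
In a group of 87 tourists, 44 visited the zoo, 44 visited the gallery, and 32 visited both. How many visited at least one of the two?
|A∪B| = |A| + |B| - |A∩B| = 44 + 44 - 32 = 56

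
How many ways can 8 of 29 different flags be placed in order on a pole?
P(29,8) = 29!/(29-8)! = 173059286400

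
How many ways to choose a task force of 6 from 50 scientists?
C(50,6) = 50!/(6!×44!) = 15890700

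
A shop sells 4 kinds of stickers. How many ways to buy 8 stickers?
C(8+4-1, 4-1) = C(11, 3) = 165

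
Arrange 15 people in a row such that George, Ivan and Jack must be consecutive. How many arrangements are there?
Treat the 3 as one block: (15-3+1)! × 3! = 6227020800 × 6 = 37362124800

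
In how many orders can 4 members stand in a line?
4! = 24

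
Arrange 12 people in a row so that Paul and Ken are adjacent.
Treat as block: (12-1)! × 2! = 39916800 × 2 = 79833600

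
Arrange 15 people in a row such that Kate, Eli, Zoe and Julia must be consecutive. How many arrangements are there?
Treat the 4 as one block: (15-4+1)! × 4! = 479001600 × 24 = 11496038400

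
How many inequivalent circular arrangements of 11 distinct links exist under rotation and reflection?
(11-1)!/2 = 3628800/2 = 1814400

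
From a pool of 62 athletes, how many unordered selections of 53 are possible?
C(62,53) = 62!/(53!×9!) = 20286591270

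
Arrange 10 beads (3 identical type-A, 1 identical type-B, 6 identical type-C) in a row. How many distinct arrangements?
10! / (3! × 1! × 6!) = 840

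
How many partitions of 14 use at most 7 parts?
By conjugation, equals partitions of 14 into parts ≤ 7. Let r_j(i) = number of partitions of i into parts ≤ j, for i = 0..14. r_1(i) = 1 for all i; r_j(i) = r_{j-1}(i) + r_j(i-j). Rows j = 2..7: ≤2: 1 1 2 2 3 3 4 4 5 5 6 6 7 7 8; ≤3: 1 1 2 3 4 5 7 8 10 12 14 16 19 21 24; ≤4: 1 1 2 3 5 6 9 11 15 18 23 27 34 39 47; ≤5: 1 1 2 3 5 7 10 13 18 23 30 37 47 57 70; ≤6: 1 1 2 3 5 7 11 14 20 26 35 44 58 71 90; ≤7: 1 1 2 3 5 7 11 15 21 28 38 49 65 82 105. r_7(14) = 105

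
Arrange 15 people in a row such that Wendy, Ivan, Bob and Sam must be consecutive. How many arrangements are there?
Treat the 4 as one block: (15-4+1)! × 4! = 479001600 × 24 = 11496038400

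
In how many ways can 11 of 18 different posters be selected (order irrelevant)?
C(18,11) = 18!/(11!×7!) = 31824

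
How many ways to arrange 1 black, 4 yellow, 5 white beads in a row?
10! / (1! × 4! × 5!) = 1260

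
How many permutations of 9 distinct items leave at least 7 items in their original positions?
Exactly j fixed points: C(9,j)·!(9-j); sum over j ≥ 7 (derangement numbers via !m = (m-1)·(!(m-1) + !(m-2)): !0..!2 = 1, 0, 1). Σ_{j=7}^{9} C(9,j)·!(9-j) = C(9,7)·!2 + C(9,8)·!1 + C(9,9)·!0 = 36·1 + 9·0 + 1·1 = 37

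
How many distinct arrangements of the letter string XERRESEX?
8! / (1! × 2! × 2! × 3!) = 1680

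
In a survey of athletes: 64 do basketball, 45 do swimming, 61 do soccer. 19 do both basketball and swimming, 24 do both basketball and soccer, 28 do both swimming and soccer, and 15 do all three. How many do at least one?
|A∪B∪C| = 64+45+61-19-24-28+15 = 114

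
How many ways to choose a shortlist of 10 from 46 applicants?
C(46,10) = 46!/(10!×36!) = 4076350421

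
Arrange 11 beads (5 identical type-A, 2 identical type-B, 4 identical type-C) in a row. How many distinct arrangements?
11! / (5! × 2! × 4!) = 6930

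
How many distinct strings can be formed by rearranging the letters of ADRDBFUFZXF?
11! / (1! × 3! × 1! × 2! × 1! × 1! × 1! × 1!) = 3326400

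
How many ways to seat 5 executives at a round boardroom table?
Circular: fix one position, arrange the rest. (5-1)! = 24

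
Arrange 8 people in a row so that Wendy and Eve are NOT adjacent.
Total - adjacent = 8! - (8-1)!×2 = 40320 - 10080 = 30240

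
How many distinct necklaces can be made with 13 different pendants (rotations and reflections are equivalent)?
(13-1)!/2 = 479001600/2 = 239500800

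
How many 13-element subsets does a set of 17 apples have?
C(17,13) = 17!/(13!×4!) = 2380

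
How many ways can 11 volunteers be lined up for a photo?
11! = 39916800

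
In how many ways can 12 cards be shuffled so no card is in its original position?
!12 = Σ_{j=0}^{12} (-1)^j·12!/j! = 479001600 - 479001600 + 239500800 - 79833600 + 19958400 - 3991680 + 665280 - 95040 + 11880 - 1320 + 132 - 12 + 1 = 176214841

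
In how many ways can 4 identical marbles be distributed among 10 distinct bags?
C(4+10-1, 10-1) = C(13, 9) = 715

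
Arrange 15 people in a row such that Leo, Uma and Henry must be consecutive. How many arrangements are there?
Treat the 3 as one block: (15-3+1)! × 3! = 6227020800 × 6 = 37362124800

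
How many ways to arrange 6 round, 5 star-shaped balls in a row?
11! / (6! × 5!) = 462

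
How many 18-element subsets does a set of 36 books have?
C(36,18) = 36!/(18!×18!) = 9075135300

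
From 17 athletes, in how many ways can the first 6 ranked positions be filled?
P(17,6) = 17!/(17-6)! = 8910720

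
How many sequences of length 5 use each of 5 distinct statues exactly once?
5! = 120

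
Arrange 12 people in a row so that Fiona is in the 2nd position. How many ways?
Fix one position: (12-1)! = 39916800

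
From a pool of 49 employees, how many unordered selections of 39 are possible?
C(49,39) = 49!/(39!×10!) = 8217822536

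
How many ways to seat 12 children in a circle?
Circular: fix one position, arrange the rest. (12-1)! = 39916800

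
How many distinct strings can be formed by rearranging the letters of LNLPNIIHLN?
10! / (1! × 2! × 1! × 3! × 3!) = 50400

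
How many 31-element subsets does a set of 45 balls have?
C(45,31) = 45!/(31!×14!) = 166871334960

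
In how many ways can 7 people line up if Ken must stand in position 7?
Fix one position: (7-1)! = 720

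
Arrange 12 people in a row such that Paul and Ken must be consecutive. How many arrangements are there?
Treat the 2 as one block: (12-2+1)! × 2! = 39916800 × 2 = 79833600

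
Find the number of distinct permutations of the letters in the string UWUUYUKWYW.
10! / (2! × 1! × 3! × 4!) = 12600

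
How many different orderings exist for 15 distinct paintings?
15! = 1307674368000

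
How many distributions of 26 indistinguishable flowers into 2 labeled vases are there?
C(26+2-1, 2-1) = C(27, 1) = 27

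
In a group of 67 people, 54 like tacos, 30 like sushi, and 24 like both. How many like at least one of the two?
|A∪B| = |A| + |B| - |A∩B| = 54 + 30 - 24 = 60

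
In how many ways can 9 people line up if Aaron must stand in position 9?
Fix one position: (9-1)! = 40320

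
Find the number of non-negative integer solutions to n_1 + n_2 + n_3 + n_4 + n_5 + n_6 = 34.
C(34+6-1, 6-1) = C(39, 5) = 575757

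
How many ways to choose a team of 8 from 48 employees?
C(48,8) = 48!/(8!×40!) = 377348994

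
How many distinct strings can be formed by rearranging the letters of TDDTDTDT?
8! / (4! × 4!) = 70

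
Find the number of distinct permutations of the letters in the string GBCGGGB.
7! / (1! × 4! × 2!) = 105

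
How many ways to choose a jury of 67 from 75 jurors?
C(75,67) = 75!/(67!×8!) = 16871053725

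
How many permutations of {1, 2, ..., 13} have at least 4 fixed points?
Exactly j fixed points: C(13,j)·!(13-j); sum over j ≥ 4 (derangement numbers via !m = (m-1)·(!(m-1) + !(m-2)): !0..!9 = 1, 0, 1, 2, 9, 44, 265, 1854, 14833, 133496). Σ_{j=4}^{13} C(13,j)·!(13-j) = C(13,4)·!9 + C(13,5)·!8 + C(13,6)·!7 + C(13,7)·!6 + C(13,8)·!5 + C(13,9)·!4 + C(13,10)·!3 + C(13,11)·!2 + C(13,12)·!1 + C(13,13)·!0 = 715·133496 + 1287·14833 + 1716·1854 + 1716·265 + 1287·44 + 715·9 + 286·2 + 78·1 + 13·0 + 1·1 = 118239629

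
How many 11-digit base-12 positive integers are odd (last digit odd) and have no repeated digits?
Last∈{1,3,5,7,9,11}. Last=0: 0. Last nonzero: 6×10×P(10,9) = 217728000. Total = 217728000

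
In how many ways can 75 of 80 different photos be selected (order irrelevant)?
C(80,75) = 80!/(75!×5!) = 24040016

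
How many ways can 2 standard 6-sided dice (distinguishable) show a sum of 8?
Coefficient of x^8 in (x + x² + ... + x^6)^2. By inclusion-exclusion on dice exceeding 6: Σ_j (-1)^j C(2,j)·C(8-1-6j, 1) = C(2,0)·C(7,1) - C(2,1)·C(1,1) = 1·7 - 2·1 = 5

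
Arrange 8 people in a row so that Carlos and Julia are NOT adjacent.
Total - adjacent = 8! - (8-1)!×2 = 40320 - 10080 = 30240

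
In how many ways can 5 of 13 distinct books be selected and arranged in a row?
P(13,5) = 13!/(13-5)! = 154440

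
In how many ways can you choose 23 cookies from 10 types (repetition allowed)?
C(23+10-1, 10-1) = C(32, 9) = 28048800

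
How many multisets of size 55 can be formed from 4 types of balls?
C(55+4-1, 4-1) = C(58, 3) = 30856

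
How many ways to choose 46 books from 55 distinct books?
C(55,46) = 55!/(46!×9!) = 6358402050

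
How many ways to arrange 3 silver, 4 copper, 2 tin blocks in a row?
9! / (3! × 4! × 2!) = 1260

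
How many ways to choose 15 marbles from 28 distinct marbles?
C(28,15) = 28!/(15!×13!) = 37442160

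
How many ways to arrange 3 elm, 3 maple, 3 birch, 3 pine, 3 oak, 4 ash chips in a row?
19! / (3! × 3! × 3! × 3! × 3! × 4!) = 651819168000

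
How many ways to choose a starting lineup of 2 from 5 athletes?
C(5,2) = 5!/(2!×3!) = 10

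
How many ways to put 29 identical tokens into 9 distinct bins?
C(29+9-1, 9-1) = C(37, 8) = 38608020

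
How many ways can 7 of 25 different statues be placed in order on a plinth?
P(25,7) = 25!/(25-7)! = 2422728000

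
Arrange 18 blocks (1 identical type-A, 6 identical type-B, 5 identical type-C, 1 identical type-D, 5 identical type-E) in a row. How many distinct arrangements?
18! / (1! × 6! × 5! × 1! × 5!) = 617512896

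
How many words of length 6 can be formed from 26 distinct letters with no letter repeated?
P(26,6) = 26!/(26-6)! = 165765600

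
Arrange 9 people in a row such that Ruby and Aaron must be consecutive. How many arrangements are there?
Treat the 2 as one block: (9-2+1)! × 2! = 40320 × 2 = 80640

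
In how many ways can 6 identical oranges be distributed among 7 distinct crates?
C(6+7-1, 7-1) = C(12, 6) = 924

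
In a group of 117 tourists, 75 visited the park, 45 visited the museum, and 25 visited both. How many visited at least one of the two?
|A∪B| = |A| + |B| - |A∩B| = 75 + 45 - 25 = 95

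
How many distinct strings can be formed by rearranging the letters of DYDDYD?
6! / (4! × 2!) = 15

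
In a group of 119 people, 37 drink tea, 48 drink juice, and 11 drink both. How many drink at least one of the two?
|A∪B| = |A| + |B| - |A∩B| = 37 + 48 - 11 = 74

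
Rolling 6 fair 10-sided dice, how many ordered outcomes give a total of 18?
Coefficient of x^18 in (x + x² + ... + x^10)^6. By inclusion-exclusion on dice exceeding 10: Σ_j (-1)^j C(6,j)·C(18-1-10j, 5) = C(6,0)·C(17,5) - C(6,1)·C(7,5) = 1·6188 - 6·21 = 6062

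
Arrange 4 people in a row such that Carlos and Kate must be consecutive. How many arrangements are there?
Treat the 2 as one block: (4-2+1)! × 2! = 6 × 2 = 12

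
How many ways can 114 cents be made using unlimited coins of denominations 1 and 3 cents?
Coefficient of x^114 in 1/(1-x^1) · 1/(1-x^3). Use j coins of 3 for j = 0..⌊114/3⌋ = 38, the rest in 1s: 38 + 1 = 39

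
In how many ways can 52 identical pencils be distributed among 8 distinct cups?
C(52+8-1, 8-1) = C(59, 7) = 341149446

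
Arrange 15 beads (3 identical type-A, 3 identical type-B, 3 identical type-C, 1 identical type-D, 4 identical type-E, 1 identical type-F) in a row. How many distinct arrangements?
15! / (3! × 3! × 3! × 1! × 4! × 1!) = 252252000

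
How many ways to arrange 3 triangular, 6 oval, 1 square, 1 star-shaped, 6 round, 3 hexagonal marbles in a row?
20! / (3! × 6! × 1! × 1! × 6! × 3!) = 130363833600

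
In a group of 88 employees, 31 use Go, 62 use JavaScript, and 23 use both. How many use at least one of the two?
|A∪B| = |A| + |B| - |A∩B| = 31 + 62 - 23 = 70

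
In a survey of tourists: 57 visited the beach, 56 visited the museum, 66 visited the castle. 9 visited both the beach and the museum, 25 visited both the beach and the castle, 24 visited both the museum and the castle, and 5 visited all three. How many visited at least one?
|A∪B∪C| = 57+56+66-9-25-24+5 = 126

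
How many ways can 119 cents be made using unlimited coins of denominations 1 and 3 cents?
Coefficient of x^119 in 1/(1-x^1) · 1/(1-x^3). Use j coins of 3 for j = 0..⌊119/3⌋ = 39, the rest in 1s: 39 + 1 = 40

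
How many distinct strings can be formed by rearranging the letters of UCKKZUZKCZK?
11! / (3! × 2! × 4! × 2!) = 69300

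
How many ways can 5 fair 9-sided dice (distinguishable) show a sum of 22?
Coefficient of x^22 in (x + x² + ... + x^9)^5. By inclusion-exclusion on dice exceeding 9: Σ_j (-1)^j C(5,j)·C(22-1-9j, 4) = C(5,0)·C(21,4) - C(5,1)·C(12,4) = 1·5985 - 5·495 = 3510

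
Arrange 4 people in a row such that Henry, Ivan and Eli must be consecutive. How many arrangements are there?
Treat the 3 as one block: (4-3+1)! × 3! = 2 × 6 = 12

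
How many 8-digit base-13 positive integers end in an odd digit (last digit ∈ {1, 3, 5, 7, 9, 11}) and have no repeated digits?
Last∈{1,3,5,7,9,11}. Last=0: 0. Last nonzero: 6×11×P(11,6) = 21954240. Total = 21954240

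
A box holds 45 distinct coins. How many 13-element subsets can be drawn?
C(45,13) = 45!/(13!×32!) = 73006209045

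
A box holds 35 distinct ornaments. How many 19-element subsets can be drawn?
C(35,19) = 35!/(19!×16!) = 4059928950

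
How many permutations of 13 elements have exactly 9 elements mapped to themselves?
Choose the 9 fixed points C(13,9) = 715, derange the rest: !4 = Σ_{j=0}^{4} (-1)^j·4!/j! = 24 - 24 + 12 - 4 + 1 = 9. Product = 715 × 9 = 6435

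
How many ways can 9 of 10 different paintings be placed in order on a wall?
P(10,9) = 10!/(10-9)! = 3628800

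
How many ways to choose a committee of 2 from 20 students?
C(20,2) = 20!/(2!×18!) = 190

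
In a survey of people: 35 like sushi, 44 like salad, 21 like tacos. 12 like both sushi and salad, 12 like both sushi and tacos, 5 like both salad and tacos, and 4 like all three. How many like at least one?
|A∪B∪C| = 35+44+21-12-12-5+4 = 75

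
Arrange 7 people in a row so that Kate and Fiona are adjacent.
Treat as block: (7-1)! × 2! = 720 × 2 = 1440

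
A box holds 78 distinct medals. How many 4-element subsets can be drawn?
C(78,4) = 78!/(4!×74!) = 1426425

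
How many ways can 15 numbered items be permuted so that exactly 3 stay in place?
Choose the 3 fixed points C(15,3) = 455, derange the rest: !12 = Σ_{j=0}^{12} (-1)^j·12!/j! = 479001600 - 479001600 + 239500800 - 79833600 + 19958400 - 3991680 + 665280 - 95040 + 11880 - 1320 + 132 - 12 + 1 = 176214841. Product = 455 × 176214841 = 80177752655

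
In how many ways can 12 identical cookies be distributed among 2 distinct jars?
C(12+2-1, 2-1) = C(13, 1) = 13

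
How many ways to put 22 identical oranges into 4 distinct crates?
C(22+4-1, 4-1) = C(25, 3) = 2300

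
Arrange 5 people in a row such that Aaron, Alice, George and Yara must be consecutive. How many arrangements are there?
Treat the 4 as one block: (5-4+1)! × 4! = 2 × 24 = 48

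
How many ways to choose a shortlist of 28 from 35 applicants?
C(35,28) = 35!/(28!×7!) = 6724520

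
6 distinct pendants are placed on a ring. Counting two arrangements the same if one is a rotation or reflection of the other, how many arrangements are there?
(6-1)!/2 = 120/2 = 60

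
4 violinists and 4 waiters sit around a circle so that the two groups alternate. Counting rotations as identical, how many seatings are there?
Fix one of the violinists: (4-1)! ways for the remaining violinists, × 4! ways for the waiters = 6 × 24 = 144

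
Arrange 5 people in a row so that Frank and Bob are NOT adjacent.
Total - adjacent = 5! - (5-1)!×2 = 120 - 48 = 72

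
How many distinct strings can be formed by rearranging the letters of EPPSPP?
6! / (1! × 1! × 4!) = 30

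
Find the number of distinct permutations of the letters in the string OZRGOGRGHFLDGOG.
15! / (1! × 3! × 1! × 1! × 1! × 1! × 5! × 2!) = 908107200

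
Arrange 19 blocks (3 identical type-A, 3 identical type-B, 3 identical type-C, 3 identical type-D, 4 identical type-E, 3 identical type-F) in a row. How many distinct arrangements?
19! / (3! × 3! × 3! × 3! × 4! × 3!) = 651819168000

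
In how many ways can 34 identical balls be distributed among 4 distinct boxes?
C(34+4-1, 4-1) = C(37, 3) = 7770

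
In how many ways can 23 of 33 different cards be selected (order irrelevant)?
C(33,23) = 33!/(23!×10!) = 92561040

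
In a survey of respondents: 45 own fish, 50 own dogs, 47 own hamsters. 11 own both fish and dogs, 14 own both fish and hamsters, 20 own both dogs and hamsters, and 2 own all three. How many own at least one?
|A∪B∪C| = 45+50+47-11-14-20+2 = 99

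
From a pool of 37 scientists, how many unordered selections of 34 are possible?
C(37,34) = 37!/(34!×3!) = 7770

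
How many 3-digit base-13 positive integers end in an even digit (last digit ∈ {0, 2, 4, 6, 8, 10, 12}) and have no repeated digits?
Last∈{0,2,4,6,8,10,12}. Last=0: 132. Last nonzero: 6×11×P(11,1) = 726. Total = 858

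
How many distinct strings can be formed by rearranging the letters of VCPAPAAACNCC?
12! / (1! × 1! × 2! × 4! × 4!) = 415800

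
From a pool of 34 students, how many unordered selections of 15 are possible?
C(34,15) = 34!/(15!×19!) = 1855967520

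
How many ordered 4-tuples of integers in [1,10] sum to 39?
Coefficient of x^39 in (x + x² + ... + x^10)^4. By inclusion-exclusion on dice exceeding 10: Σ_j (-1)^j C(4,j)·C(39-1-10j, 3) = C(4,0)·C(38,3) - C(4,1)·C(28,3) + C(4,2)·C(18,3) - C(4,3)·C(8,3) = 1·8436 - 4·3276 + 6·816 - 4·56 = 4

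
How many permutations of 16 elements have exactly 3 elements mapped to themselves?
Choose the 3 fixed points C(16,3) = 560, derange the rest: !13 = Σ_{j=0}^{13} (-1)^j·13!/j! = 6227020800 - 6227020800 + 3113510400 - 1037836800 + 259459200 - 51891840 + 8648640 - 1235520 + 154440 - 17160 + 1716 - 156 + 13 - 1 = 2290792932. Product = 560 × 2290792932 = 1282844041920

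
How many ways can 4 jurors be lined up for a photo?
4! = 24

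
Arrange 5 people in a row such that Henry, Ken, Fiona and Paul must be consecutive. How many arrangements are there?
Treat the 4 as one block: (5-4+1)! × 4! = 2 × 24 = 48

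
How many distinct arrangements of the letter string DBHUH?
5! / (1! × 1! × 2! × 1!) = 60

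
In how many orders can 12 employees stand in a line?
12! = 479001600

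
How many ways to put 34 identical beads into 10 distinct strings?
C(34+10-1, 10-1) = C(43, 9) = 563921995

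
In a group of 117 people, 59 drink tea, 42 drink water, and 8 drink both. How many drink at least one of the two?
|A∪B| = |A| + |B| - |A∩B| = 59 + 42 - 8 = 93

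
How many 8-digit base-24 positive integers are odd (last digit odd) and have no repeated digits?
Last∈{1,3,5,7,9,11,13,15,17,19,21,23}. Last=0: 0. Last nonzero: 12×22×P(22,6) = 14182439040. Total = 14182439040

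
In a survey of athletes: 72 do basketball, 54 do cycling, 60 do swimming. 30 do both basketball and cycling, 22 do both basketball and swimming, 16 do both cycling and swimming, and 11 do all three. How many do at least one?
|A∪B∪C| = 72+54+60-30-22-16+11 = 129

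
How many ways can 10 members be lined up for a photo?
10! = 3628800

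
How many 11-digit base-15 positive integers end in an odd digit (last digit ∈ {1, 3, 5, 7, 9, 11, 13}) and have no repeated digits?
Last∈{1,3,5,7,9,11,13}. Last=0: 0. Last nonzero: 7×13×P(13,9) = 23610787200. Total = 23610787200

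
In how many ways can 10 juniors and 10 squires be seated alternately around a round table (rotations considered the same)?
Fix one of the juniors: (10-1)! ways for the remaining juniors, × 10! ways for the squires = 362880 × 3628800 = 1316818944000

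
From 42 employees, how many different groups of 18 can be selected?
C(42,18) = 42!/(18!×24!) = 353697121050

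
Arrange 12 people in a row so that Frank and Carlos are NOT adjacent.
Total - adjacent = 12! - (12-1)!×2 = 479001600 - 79833600 = 399168000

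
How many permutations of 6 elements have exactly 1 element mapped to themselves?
Choose the 1 fixed point C(6,1) = 6, derange the rest: !5 = Σ_{j=0}^{5} (-1)^j·5!/j! = 120 - 120 + 60 - 20 + 5 - 1 = 44. Product = 6 × 44 = 264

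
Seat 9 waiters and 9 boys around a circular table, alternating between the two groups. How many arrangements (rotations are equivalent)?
Fix one of the waiters: (9-1)! ways for the remaining waiters, × 9! ways for the boys = 40320 × 362880 = 14631321600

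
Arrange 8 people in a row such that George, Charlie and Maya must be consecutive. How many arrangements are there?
Treat the 3 as one block: (8-3+1)! × 3! = 720 × 6 = 4320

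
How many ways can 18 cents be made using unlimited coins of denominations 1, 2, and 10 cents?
Coefficient of x^18 in 1/(1-x^1) · 1/(1-x^2) · 1/(1-x^10). Case on j = number of 10-cent coins (j = 0..1); remainder r = 18 - 10j is made from {1,2} in ⌊r/2⌋+1 ways. r = 18, 8 → 10 + 5 = 15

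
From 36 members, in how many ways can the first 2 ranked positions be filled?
P(36,2) = 36!/(36-2)! = 1260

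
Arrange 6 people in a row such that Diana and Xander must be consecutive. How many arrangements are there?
Treat the 2 as one block: (6-2+1)! × 2! = 120 × 2 = 240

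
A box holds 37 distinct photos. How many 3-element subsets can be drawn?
C(37,3) = 37!/(3!×34!) = 7770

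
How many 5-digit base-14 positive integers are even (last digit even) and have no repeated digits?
Last∈{0,2,4,6,8,10,12}. Last=0: 17160. Last nonzero: 6×12×P(12,3) = 95040. Total = 112200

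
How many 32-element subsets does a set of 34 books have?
C(34,32) = 34!/(32!×2!) = 561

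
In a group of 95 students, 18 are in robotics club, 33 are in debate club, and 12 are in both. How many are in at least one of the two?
|A∪B| = |A| + |B| - |A∩B| = 18 + 33 - 12 = 39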